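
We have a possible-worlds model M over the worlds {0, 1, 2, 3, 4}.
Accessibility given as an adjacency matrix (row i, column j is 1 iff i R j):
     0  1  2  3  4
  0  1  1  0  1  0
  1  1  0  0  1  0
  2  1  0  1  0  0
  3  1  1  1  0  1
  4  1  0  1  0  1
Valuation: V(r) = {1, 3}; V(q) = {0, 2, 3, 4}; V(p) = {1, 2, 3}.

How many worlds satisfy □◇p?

5

Let φ = □◇p. Evaluate φ at each world:
  0 (successors {0, 1, 3}): φ is true.
  1 (successors {0, 3}): φ is true.
  2 (successors {0, 2}): φ is true.
  3 (successors {0, 1, 2, 4}): φ is true.
  4 (successors {0, 2, 4}): φ is true.
For instance, at 3:
  At 3: □◇p requires ◇p at every successor {0, 1, 2, 4}.
    At 0: ◇p is true.
    At 1: ◇p is true.
    At 2: ◇p is true.
    At 4: ◇p is true.
  So □◇p is true at 3.
Satisfying worlds: {0, 1, 2, 3, 4}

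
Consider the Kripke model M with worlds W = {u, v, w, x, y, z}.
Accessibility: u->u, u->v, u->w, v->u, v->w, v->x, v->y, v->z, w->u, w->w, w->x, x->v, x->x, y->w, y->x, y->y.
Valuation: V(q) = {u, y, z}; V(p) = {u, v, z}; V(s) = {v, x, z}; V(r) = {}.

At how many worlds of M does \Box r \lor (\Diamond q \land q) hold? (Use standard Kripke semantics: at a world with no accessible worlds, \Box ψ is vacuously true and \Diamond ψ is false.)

Let φ = \Box r \lor (\Diamond q \land q). Evaluate φ at each world:
  u (successors {u, v, w}): φ is true.
  v (successors {u, w, x, y, z}): φ is false.
  w (successors {u, w, x}): φ is false.
  x (successors {v, x}): φ is false.
  y (successors {w, x, y}): φ is true.
  z (successors ∅): φ is true.
For instance, at v:
  At v: \Box r is false, \Diamond q \land q is false, so \Box r \lor (\Diamond q \land q) is false.
    At v: \Box r requires r at every successor {u, w, x, y, z}.
      r fails at u, so \Box r is false at v.
    At v: \Diamond q is true, q is false, so \Diamond q \land q is false.
      At v: \Diamond q requires q at some successor in {u, w, x, y, z}.
        q holds at u, so \Diamond q is true at v.
Satisfying worlds: {u, y, z}

3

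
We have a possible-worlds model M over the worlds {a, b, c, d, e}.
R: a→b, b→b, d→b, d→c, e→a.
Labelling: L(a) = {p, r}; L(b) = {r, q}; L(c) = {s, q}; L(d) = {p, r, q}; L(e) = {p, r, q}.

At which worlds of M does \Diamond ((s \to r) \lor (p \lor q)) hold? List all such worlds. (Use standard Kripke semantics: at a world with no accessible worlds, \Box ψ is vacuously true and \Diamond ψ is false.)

Recall that \Diamond ψ holds at a world iff ψ holds at some accessible world.
Let φ = \Diamond ((s \to r) \lor (p \lor q)). Evaluate φ at each world:
  a (successors {b}): φ is true.
  b (successors {b}): φ is true.
  c (successors ∅): φ is false.
  d (successors {b, c}): φ is true.
  e (successors {a}): φ is true.
For instance, at d:
  At d: \Diamond ((s \to r) \lor (p \lor q)) requires (s \to r) \lor (p \lor q) at some successor in {b, c}.
    (s \to r) \lor (p \lor q) holds at b, so \Diamond ((s \to r) \lor (p \lor q)) is true at d.
Satisfying worlds: {a, b, d, e}

a, b, d, e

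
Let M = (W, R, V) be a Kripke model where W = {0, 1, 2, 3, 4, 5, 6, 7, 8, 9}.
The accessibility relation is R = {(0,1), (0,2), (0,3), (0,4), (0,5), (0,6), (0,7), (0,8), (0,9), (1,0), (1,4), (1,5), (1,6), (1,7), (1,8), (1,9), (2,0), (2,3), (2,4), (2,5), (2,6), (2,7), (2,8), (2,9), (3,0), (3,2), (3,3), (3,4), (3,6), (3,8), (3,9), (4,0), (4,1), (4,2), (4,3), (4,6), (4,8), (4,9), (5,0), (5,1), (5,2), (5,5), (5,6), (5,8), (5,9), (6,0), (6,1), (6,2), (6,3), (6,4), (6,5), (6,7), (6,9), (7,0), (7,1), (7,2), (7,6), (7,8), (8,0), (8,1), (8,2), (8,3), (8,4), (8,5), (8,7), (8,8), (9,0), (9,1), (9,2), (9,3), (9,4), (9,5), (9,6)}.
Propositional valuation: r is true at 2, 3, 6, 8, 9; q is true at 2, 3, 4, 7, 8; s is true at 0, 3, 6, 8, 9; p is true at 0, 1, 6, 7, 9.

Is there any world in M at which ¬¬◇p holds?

Yes

Let φ = ¬¬◇p. Evaluate φ at each world:
  0 (successors {1, 2, 3, 4, 5, 6, 7, 8, 9}): φ is true.
  1 (successors {0, 4, 5, 6, 7, 8, 9}): φ is true.
  2 (successors {0, 3, 4, 5, 6, 7, 8, 9}): φ is true.
  3 (successors {0, 2, 3, 4, 6, 8, 9}): φ is true.
  4 (successors {0, 1, 2, 3, 6, 8, 9}): φ is true.
  5 (successors {0, 1, 2, 5, 6, 8, 9}): φ is true.
  6 (successors {0, 1, 2, 3, 4, 5, 7, 9}): φ is true.
  7 (successors {0, 1, 2, 6, 8}): φ is true.
  8 (successors {0, 1, 2, 3, 4, 5, 7, 8}): φ is true.
  9 (successors {0, 1, 2, 3, 4, 5, 6}): φ is true.
Detail at 0 (witness):
  At 0: ¬◇p is false, so ¬¬◇p is true.
    At 0: ◇p is true, so ¬◇p is false.
      At 0: ◇p requires p at some successor in {1, 2, 3, 4, 5, 6, 7, 8, 9}.
        p holds at 1, so ◇p is true at 0.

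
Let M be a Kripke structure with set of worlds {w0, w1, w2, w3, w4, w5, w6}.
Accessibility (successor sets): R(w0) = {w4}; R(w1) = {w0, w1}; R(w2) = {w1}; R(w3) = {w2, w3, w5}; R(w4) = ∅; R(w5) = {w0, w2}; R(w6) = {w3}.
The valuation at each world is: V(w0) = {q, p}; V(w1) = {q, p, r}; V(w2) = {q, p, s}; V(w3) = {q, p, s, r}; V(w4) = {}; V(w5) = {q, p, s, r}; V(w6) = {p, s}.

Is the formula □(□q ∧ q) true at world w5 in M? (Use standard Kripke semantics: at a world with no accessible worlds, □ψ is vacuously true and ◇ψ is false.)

Recall that □ψ holds at a world iff ψ holds at every accessible world, and ◇ψ holds iff ψ holds at some accessible world.
At w5: □(□q ∧ q) requires □q ∧ q at every successor {w0, w2}.
  □q ∧ q fails at w0, so □(□q ∧ q) is false at w5.
    At w0: □q is false, q is true, so □q ∧ q is false.
      At w0: □q requires q at every successor {w4}.
        q fails at w4, so □q is false at w0.

No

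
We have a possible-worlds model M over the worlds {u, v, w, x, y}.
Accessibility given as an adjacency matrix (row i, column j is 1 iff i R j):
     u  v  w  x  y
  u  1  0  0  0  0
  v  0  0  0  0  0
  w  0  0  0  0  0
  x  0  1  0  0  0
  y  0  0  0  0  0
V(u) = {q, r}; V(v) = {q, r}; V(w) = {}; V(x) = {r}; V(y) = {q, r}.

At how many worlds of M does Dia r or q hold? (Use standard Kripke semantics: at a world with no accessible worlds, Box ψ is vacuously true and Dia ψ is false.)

Let φ = Dia r or q. Evaluate φ at each world:
  u (successors {u}): φ is true.
  v (successors ∅): φ is true.
  w (successors ∅): φ is false.
  x (successors {v}): φ is true.
  y (successors ∅): φ is true.
For instance, at u:
  At u: Dia r is true, q is true, so Dia r or q is true.
    At u: Dia r requires r at some successor in {u}.
      r holds at u, so Dia r is true at u.
Satisfying worlds: {u, v, x, y}

4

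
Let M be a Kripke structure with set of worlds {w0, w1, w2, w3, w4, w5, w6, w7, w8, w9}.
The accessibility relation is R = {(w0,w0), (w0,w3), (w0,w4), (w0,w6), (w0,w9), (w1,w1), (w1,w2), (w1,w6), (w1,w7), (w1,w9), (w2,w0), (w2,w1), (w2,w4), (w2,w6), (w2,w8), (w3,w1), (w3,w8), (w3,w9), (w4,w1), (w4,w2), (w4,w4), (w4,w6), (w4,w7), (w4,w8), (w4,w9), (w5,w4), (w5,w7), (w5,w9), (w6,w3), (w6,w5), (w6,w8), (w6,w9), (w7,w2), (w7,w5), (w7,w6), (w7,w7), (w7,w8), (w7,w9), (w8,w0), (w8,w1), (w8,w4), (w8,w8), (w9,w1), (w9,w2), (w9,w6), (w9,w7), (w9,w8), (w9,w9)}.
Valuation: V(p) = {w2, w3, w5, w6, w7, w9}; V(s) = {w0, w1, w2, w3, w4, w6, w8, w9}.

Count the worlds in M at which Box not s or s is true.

Let φ = Box not s or s. Evaluate φ at each world:
  w0 (successors {w0, w3, w4, w6, w9}): φ is true.
  w1 (successors {w1, w2, w6, w7, w9}): φ is true.
  w2 (successors {w0, w1, w4, w6, w8}): φ is true.
  w3 (successors {w1, w8, w9}): φ is true.
  w4 (successors {w1, w2, w4, w6, w7, w8, w9}): φ is true.
  w5 (successors {w4, w7, w9}): φ is false.
  w6 (successors {w3, w5, w8, w9}): φ is true.
  w7 (successors {w2, w5, w6, w7, w8, w9}): φ is false.
  w8 (successors {w0, w1, w4, w8}): φ is true.
  w9 (successors {w1, w2, w6, w7, w8, w9}): φ is true.
For instance, at w7:
  At w7: Box not s is false, s is false, so Box not s or s is false.
    At w7: Box not s requires not s at every successor {w2, w5, w6, w7, w8, w9}.
      not s fails at w2, so Box not s is false at w7.
Satisfying worlds: {w0, w1, w2, w3, w4, w6, w8, w9}

8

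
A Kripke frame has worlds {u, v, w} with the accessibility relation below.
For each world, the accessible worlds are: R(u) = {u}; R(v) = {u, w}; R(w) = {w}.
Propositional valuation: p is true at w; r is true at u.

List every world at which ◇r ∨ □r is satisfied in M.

Recall that □ψ holds at a world iff ψ holds at every accessible world, and ◇ψ holds iff ψ holds at some accessible world.
Let φ = ◇r ∨ □r. Evaluate φ at each world:
  u (successors {u}): φ is true.
  v (successors {u, w}): φ is true.
  w (successors {w}): φ is false.
For instance, at u:
  At u: ◇r is true, □r is true, so ◇r ∨ □r is true.
    At u: ◇r requires r at some successor in {u}.
      r holds at u, so ◇r is true at u.
    At u: □r requires r at every successor {u}.
      At u: r is true.
    So □r is true at u.
Satisfying worlds: {u, v}

u, v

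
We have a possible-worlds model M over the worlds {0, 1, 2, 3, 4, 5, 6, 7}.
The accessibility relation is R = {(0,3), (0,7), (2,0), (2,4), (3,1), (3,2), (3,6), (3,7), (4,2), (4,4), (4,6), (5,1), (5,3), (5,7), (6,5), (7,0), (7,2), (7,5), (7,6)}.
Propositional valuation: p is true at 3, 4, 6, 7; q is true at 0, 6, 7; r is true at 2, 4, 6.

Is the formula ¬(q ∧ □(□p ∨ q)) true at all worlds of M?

Yes

Let φ = ¬(q ∧ □(□p ∨ q)). Evaluate φ at each world:
  0 (successors {3, 7}): φ is true.
  1 (successors ∅): φ is true.
  2 (successors {0, 4}): φ is true.
  3 (successors {1, 2, 6, 7}): φ is true.
  4 (successors {2, 4, 6}): φ is true.
  5 (successors {1, 3, 7}): φ is true.
  6 (successors {5}): φ is true.
  7 (successors {0, 2, 5, 6}): φ is true.
For instance, at 2:
  At 2: q ∧ □(□p ∨ q) is false, so ¬(q ∧ □(□p ∨ q)) is true.
    At 2: q is false, □(□p ∨ q) is false, so q ∧ □(□p ∨ q) is false.
      At 2: □(□p ∨ q) requires □p ∨ q at every successor {0, 4}.
        □p ∨ q fails at 4, so □(□p ∨ q) is false at 2.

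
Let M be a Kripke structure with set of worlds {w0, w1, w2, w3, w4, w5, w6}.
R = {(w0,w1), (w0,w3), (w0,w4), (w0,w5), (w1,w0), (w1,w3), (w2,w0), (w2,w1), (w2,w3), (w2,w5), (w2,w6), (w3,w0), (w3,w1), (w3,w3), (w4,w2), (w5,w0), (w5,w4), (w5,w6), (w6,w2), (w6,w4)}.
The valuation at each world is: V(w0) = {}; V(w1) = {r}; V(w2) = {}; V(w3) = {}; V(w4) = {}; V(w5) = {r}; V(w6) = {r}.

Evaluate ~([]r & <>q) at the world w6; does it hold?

Recall that []ψ holds at a world iff ψ holds at every accessible world, and <>ψ holds iff ψ holds at some accessible world.
At w6: []r & <>q is false, so ~([]r & <>q) is true.
  At w6: []r is false, <>q is false, so []r & <>q is false.
    At w6: []r requires r at every successor {w2, w4}.
      r fails at w2, so []r is false at w6.
    At w6: <>q requires q at some successor in {w2, w4}.
      At w2: q is false.
      At w4: q is false.
    So <>q is false at w6.

Yes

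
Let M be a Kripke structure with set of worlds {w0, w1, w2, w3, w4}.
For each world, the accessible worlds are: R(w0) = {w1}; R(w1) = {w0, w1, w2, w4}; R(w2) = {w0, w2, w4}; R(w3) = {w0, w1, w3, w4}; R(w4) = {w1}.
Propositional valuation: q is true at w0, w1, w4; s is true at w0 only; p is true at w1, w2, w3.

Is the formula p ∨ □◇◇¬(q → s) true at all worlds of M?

Recall that □ψ holds at a world iff ψ holds at every accessible world, and ◇ψ holds iff ψ holds at some accessible world.
Let φ = p ∨ □◇◇¬(q → s). Evaluate φ at each world:
  w0 (successors {w1}): φ is true.
  w1 (successors {w0, w1, w2, w4}): φ is true.
  w2 (successors {w0, w2, w4}): φ is true.
  w3 (successors {w0, w1, w3, w4}): φ is true.
  w4 (successors {w1}): φ is true.
For instance, at w1:
  At w1: p is true, □◇◇¬(q → s) is true, so p ∨ □◇◇¬(q → s) is true.
    At w1: □◇◇¬(q → s) requires ◇◇¬(q → s) at every successor {w0, w1, w2, w4}.
      At w0: ◇◇¬(q → s) is true.
      At w1: ◇◇¬(q → s) is true.
      At w2: ◇◇¬(q → s) is true.
      At w4: ◇◇¬(q → s) is true.
    So □◇◇¬(q → s) is true at w1.

Yes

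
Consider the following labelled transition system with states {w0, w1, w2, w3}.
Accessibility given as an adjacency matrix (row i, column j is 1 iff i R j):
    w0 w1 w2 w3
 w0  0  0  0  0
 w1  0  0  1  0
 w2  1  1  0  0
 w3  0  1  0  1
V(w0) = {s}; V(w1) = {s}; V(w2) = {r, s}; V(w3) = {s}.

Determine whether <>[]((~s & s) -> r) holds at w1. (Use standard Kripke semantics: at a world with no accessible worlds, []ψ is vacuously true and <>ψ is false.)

At w1: <>[]((~s & s) -> r) requires []((~s & s) -> r) at some successor in {w2}.
  []((~s & s) -> r) holds at w2, so <>[]((~s & s) -> r) is true at w1.
    At w2: []((~s & s) -> r) requires (~s & s) -> r at every successor {w0, w1}.
      At w0: (~s & s) -> r is true.
      At w1: (~s & s) -> r is true.
    So []((~s & s) -> r) is true at w2.

Yes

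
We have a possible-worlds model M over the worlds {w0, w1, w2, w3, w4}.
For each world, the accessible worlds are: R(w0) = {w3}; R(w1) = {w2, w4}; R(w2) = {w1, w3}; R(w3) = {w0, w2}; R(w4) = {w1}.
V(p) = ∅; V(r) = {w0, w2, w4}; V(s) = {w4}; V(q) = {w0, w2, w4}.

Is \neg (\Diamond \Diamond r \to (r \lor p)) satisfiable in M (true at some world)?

No

Let φ = \neg (\Diamond \Diamond r \to (r \lor p)). Evaluate φ at each world:
  w0 (successors {w3}): φ is false.
  w1 (successors {w2, w4}): φ is false.
  w2 (successors {w1, w3}): φ is false.
  w3 (successors {w0, w2}): φ is false.
  w4 (successors {w1}): φ is false.
For instance, at w4:
  At w4: \Diamond \Diamond r \to (r \lor p) is true, so \neg (\Diamond \Diamond r \to (r \lor p)) is false.
    At w4: \Diamond \Diamond r is true, r \lor p is true, so \Diamond \Diamond r \to (r \lor p) is true.
      At w4: \Diamond \Diamond r requires \Diamond r at some successor in {w1}.
        \Diamond r holds at w1, so \Diamond \Diamond r is true at w4.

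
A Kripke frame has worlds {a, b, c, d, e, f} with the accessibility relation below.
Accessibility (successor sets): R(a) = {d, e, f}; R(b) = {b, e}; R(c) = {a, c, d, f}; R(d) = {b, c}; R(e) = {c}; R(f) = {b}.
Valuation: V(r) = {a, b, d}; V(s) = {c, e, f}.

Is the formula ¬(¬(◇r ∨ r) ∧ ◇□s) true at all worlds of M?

Recall that □ψ holds at a world iff ψ holds at every accessible world, and ◇ψ holds iff ψ holds at some accessible world.
Let φ = ¬(¬(◇r ∨ r) ∧ ◇□s). Evaluate φ at each world:
  a (successors {d, e, f}): φ is true.
  b (successors {b, e}): φ is true.
  c (successors {a, c, d, f}): φ is true.
  d (successors {b, c}): φ is true.
  e (successors {c}): φ is true.
  f (successors {b}): φ is true.
For instance, at d:
  At d: ¬(◇r ∨ r) ∧ ◇□s is false, so ¬(¬(◇r ∨ r) ∧ ◇□s) is true.
    At d: ¬(◇r ∨ r) is false, ◇□s is false, so ¬(◇r ∨ r) ∧ ◇□s is false.
      At d: ◇r ∨ r is true, so ¬(◇r ∨ r) is false.
      At d: ◇□s requires □s at some successor in {b, c}.
        At b: □s is false.
        At c: □s is false.
      So ◇□s is false at d.

Yes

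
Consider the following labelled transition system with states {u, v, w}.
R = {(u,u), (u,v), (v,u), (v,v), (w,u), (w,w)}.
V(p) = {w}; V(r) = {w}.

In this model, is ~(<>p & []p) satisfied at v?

Yes

At v: <>p & []p is false, so ~(<>p & []p) is true.
  At v: <>p is false, []p is false, so <>p & []p is false.
    At v: <>p requires p at some successor in {u, v}.
      At u: p is false.
      At v: p is false.
    So <>p is false at v.
    At v: []p requires p at every successor {u, v}.
      p fails at u, so []p is false at v.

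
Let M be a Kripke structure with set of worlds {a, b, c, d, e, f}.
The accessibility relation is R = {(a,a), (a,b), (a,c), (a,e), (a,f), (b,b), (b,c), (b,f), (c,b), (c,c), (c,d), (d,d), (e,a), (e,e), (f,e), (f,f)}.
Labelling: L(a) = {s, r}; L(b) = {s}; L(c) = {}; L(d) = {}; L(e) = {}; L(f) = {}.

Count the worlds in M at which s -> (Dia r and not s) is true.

4

Let φ = s -> (Dia r and not s). Evaluate φ at each world:
  a (successors {a, b, c, e, f}): φ is false.
  b (successors {b, c, f}): φ is false.
  c (successors {b, c, d}): φ is true.
  d (successors {d}): φ is true.
  e (successors {a, e}): φ is true.
  f (successors {e, f}): φ is true.
For instance, at d:
  At d: s is false, Dia r and not s is false, so s -> (Dia r and not s) is true.
    At d: Dia r is false, not s is true, so Dia r and not s is false.
      At d: Dia r requires r at some successor in {d}.
        At d: r is false.
      So Dia r is false at d.
Satisfying worlds: {c, d, e, f}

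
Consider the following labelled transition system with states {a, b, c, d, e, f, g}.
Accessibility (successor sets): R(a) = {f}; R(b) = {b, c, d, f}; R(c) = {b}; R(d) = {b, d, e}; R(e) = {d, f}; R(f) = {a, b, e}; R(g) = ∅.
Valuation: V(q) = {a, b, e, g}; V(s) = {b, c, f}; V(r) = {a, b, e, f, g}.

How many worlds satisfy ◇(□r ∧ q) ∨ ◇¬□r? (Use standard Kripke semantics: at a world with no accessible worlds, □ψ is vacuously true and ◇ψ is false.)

5

Let φ = ◇(□r ∧ q) ∨ ◇¬□r. Evaluate φ at each world:
  a (successors {f}): φ is false.
  b (successors {b, c, d, f}): φ is true.
  c (successors {b}): φ is true.
  d (successors {b, d, e}): φ is true.
  e (successors {d, f}): φ is true.
  f (successors {a, b, e}): φ is true.
  g (successors ∅): φ is false.
For instance, at a:
  At a: ◇(□r ∧ q) is false, ◇¬□r is false, so ◇(□r ∧ q) ∨ ◇¬□r is false.
    At a: ◇(□r ∧ q) requires □r ∧ q at some successor in {f}.
      At f: □r ∧ q is false.
    So ◇(□r ∧ q) is false at a.
    At a: ◇¬□r requires ¬□r at some successor in {f}.
      At f: ¬□r is false.
    So ◇¬□r is false at a.
Satisfying worlds: {b, c, d, e, f}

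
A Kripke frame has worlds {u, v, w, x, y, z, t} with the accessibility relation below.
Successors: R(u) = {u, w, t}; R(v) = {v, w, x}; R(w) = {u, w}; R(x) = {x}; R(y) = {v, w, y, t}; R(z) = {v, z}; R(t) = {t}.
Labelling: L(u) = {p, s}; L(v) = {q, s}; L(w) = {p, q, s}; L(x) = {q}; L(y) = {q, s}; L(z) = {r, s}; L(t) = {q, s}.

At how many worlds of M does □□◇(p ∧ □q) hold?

0

Let φ = □□◇(p ∧ □q). Evaluate φ at each world:
  u (successors {u, w, t}): φ is false.
  v (successors {v, w, x}): φ is false.
  w (successors {u, w}): φ is false.
  x (successors {x}): φ is false.
  y (successors {v, w, y, t}): φ is false.
  z (successors {v, z}): φ is false.
  t (successors {t}): φ is false.
For instance, at v:
  At v: □□◇(p ∧ □q) requires □◇(p ∧ □q) at every successor {v, w, x}.
    □◇(p ∧ □q) fails at v, so □□◇(p ∧ □q) is false at v.
      At v: □◇(p ∧ □q) requires ◇(p ∧ □q) at every successor {v, w, x}.
        ◇(p ∧ □q) fails at v, so □◇(p ∧ □q) is false at v.
Satisfying worlds: none.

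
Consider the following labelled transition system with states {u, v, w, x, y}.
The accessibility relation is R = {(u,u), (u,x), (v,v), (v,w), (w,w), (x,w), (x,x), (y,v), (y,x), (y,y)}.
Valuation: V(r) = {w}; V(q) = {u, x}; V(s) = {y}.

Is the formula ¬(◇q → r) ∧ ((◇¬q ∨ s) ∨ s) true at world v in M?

No

At v: ¬(◇q → r) is false, (◇¬q ∨ s) ∨ s is true, so ¬(◇q → r) ∧ ((◇¬q ∨ s) ∨ s) is false.
  At v: ◇q → r is true, so ¬(◇q → r) is false.
    At v: ◇q is false, r is false, so ◇q → r is true.
      At v: ◇q requires q at some successor in {v, w}.
        At v: q is false.
        At w: q is false.
      So ◇q is false at v.
  At v: ◇¬q ∨ s is true, s is false, so (◇¬q ∨ s) ∨ s is true.
    At v: ◇¬q is true, s is false, so ◇¬q ∨ s is true.
      At v: ◇¬q requires ¬q at some successor in {v, w}.
        ¬q holds at v, so ◇¬q is true at v.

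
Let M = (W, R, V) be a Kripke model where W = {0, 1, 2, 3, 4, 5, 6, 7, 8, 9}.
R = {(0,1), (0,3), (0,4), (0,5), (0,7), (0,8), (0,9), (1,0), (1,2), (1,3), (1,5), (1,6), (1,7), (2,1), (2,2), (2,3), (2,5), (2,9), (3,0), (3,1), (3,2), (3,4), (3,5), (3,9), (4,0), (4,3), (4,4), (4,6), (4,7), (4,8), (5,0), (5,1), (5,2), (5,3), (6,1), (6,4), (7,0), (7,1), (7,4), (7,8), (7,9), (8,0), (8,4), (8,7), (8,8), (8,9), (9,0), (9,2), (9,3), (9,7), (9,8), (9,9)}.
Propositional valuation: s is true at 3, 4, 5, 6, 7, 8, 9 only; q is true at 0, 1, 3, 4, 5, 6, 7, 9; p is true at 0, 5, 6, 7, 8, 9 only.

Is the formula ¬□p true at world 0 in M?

Recall that □ψ holds at a world iff ψ holds at every accessible world, and ◇ψ holds iff ψ holds at some accessible world.
At 0: □p is false, so ¬□p is true.
  At 0: □p requires p at every successor {1, 3, 4, 5, 7, 8, 9}.
    p fails at 1, so □p is false at 0.

Yes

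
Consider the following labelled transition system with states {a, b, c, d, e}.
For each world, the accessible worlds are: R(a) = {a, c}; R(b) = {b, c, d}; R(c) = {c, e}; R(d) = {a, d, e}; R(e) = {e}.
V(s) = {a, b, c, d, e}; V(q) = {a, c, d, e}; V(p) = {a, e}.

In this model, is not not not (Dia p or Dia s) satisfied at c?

No

Recall that Dia ψ holds at a world iff ψ holds at some accessible world.
At c: not not (Dia p or Dia s) is true, so not not not (Dia p or Dia s) is false.
  At c: not (Dia p or Dia s) is false, so not not (Dia p or Dia s) is true.
    At c: Dia p or Dia s is true, so not (Dia p or Dia s) is false.
      At c: Dia p is true, Dia s is true, so Dia p or Dia s is true.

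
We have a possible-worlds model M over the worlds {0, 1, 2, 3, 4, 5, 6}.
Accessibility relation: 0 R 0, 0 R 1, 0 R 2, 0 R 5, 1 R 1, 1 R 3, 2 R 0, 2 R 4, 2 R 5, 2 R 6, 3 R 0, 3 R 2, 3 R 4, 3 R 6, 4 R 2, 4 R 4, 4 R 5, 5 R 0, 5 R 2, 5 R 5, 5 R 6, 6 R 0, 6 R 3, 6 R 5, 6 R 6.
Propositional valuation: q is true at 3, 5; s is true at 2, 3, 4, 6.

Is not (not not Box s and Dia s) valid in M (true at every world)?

Yes

Recall that Box ψ holds at a world iff ψ holds at every accessible world, and Dia ψ holds iff ψ holds at some accessible world.
Let φ = not (not not Box s and Dia s). Evaluate φ at each world:
  0 (successors {0, 1, 2, 5}): φ is true.
  1 (successors {1, 3}): φ is true.
  2 (successors {0, 4, 5, 6}): φ is true.
  3 (successors {0, 2, 4, 6}): φ is true.
  4 (successors {2, 4, 5}): φ is true.
  5 (successors {0, 2, 5, 6}): φ is true.
  6 (successors {0, 3, 5, 6}): φ is true.
For instance, at 3:
  At 3: not not Box s and Dia s is false, so not (not not Box s and Dia s) is true.
    At 3: not not Box s is false, Dia s is true, so not not Box s and Dia s is false.
      At 3: not Box s is true, so not not Box s is false.
      At 3: Dia s requires s at some successor in {0, 2, 4, 6}.
        s holds at 2, so Dia s is true at 3.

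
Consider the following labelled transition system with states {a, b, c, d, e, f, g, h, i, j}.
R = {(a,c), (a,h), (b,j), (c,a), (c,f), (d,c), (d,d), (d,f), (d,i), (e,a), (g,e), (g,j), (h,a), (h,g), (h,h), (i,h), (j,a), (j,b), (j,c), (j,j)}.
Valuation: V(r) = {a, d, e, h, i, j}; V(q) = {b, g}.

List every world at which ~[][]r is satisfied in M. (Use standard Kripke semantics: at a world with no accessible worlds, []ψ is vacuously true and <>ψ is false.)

Let φ = ~[][]r. Evaluate φ at each world:
  a (successors {c, h}): φ is true.
  b (successors {j}): φ is true.
  c (successors {a, f}): φ is true.
  d (successors {c, d, f, i}): φ is true.
  e (successors {a}): φ is true.
  f (successors ∅): φ is false.
  g (successors {e, j}): φ is true.
  h (successors {a, g, h}): φ is true.
  i (successors {h}): φ is true.
  j (successors {a, b, c, j}): φ is true.
For instance, at i:
  At i: [][]r is false, so ~[][]r is true.
    At i: [][]r requires []r at every successor {h}.
      []r fails at h, so [][]r is false at i.
Satisfying worlds: {a, b, c, d, e, g, h, i, j}

a, b, c, d, e, g, h, i, j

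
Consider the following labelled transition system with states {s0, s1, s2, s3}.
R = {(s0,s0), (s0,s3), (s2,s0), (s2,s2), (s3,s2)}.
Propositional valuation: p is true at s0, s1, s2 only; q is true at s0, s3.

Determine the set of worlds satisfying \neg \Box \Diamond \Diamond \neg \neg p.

Recall that \Box ψ holds at a world iff ψ holds at every accessible world, and \Diamond ψ holds iff ψ holds at some accessible world.
Let φ = \neg \Box \Diamond \Diamond \neg \neg p. Evaluate φ at each world:
  s0 (successors {s0, s3}): φ is false.
  s1 (successors ∅): φ is false.
  s2 (successors {s0, s2}): φ is false.
  s3 (successors {s2}): φ is false.
For instance, at s2:
  At s2: \Box \Diamond \Diamond \neg \neg p is true, so \neg \Box \Diamond \Diamond \neg \neg p is false.
    At s2: \Box \Diamond \Diamond \neg \neg p requires \Diamond \Diamond \neg \neg p at every successor {s0, s2}.
      At s0: \Diamond \Diamond \neg \neg p is true.
      At s2: \Diamond \Diamond \neg \neg p is true.
    So \Box \Diamond \Diamond \neg \neg p is true at s2.
Satisfying worlds: none.

none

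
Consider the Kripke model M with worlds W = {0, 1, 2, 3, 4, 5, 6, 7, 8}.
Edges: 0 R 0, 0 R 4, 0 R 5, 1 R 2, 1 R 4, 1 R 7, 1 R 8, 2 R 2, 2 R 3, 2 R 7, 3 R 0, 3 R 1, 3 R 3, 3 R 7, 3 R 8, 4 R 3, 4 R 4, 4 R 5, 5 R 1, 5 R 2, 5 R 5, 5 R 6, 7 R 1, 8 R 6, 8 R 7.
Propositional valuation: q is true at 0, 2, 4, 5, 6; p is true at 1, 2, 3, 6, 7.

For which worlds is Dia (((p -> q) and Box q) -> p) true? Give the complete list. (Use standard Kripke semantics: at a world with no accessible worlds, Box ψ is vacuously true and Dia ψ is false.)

0, 1, 2, 3, 4, 5, 7, 8

Let φ = Dia (((p -> q) and Box q) -> p). Evaluate φ at each world:
  0 (successors {0, 4, 5}): φ is true.
  1 (successors {2, 4, 7, 8}): φ is true.
  2 (successors {2, 3, 7}): φ is true.
  3 (successors {0, 1, 3, 7, 8}): φ is true.
  4 (successors {3, 4, 5}): φ is true.
  5 (successors {1, 2, 5, 6}): φ is true.
  6 (successors ∅): φ is false.
  7 (successors {1}): φ is true.
  8 (successors {6, 7}): φ is true.
For instance, at 1:
  At 1: Dia (((p -> q) and Box q) -> p) requires ((p -> q) and Box q) -> p at some successor in {2, 4, 7, 8}.
    ((p -> q) and Box q) -> p holds at 2, so Dia (((p -> q) and Box q) -> p) is true at 1.
      At 2: (p -> q) and Box q is false, p is true, so ((p -> q) and Box q) -> p is true.
Satisfying worlds: {0, 1, 2, 3, 4, 5, 7, 8}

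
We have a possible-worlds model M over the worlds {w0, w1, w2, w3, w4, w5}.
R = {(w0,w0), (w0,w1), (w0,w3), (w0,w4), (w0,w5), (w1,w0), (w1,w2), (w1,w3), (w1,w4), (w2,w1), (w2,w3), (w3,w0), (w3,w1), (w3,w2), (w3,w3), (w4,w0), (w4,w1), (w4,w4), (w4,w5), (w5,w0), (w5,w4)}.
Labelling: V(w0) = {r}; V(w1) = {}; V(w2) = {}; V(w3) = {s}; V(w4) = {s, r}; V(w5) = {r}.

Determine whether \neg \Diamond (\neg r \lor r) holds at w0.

No

At w0: \Diamond (\neg r \lor r) is true, so \neg \Diamond (\neg r \lor r) is false.
  At w0: \Diamond (\neg r \lor r) requires \neg r \lor r at some successor in {w0, w1, w3, w4, w5}.
    \neg r \lor r holds at w0, so \Diamond (\neg r \lor r) is true at w0.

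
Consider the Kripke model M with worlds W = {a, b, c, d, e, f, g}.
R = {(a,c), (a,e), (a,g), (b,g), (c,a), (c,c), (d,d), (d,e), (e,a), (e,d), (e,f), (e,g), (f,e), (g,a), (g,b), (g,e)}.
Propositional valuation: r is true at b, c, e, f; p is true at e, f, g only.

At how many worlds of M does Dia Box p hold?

2

Recall that Box ψ holds at a world iff ψ holds at every accessible world, and Dia ψ holds iff ψ holds at some accessible world.
Let φ = Dia Box p. Evaluate φ at each world:
  a (successors {c, e, g}): φ is false.
  b (successors {g}): φ is false.
  c (successors {a, c}): φ is false.
  d (successors {d, e}): φ is false.
  e (successors {a, d, f, g}): φ is true.
  f (successors {e}): φ is false.
  g (successors {a, b, e}): φ is true.
For instance, at e:
  At e: Dia Box p requires Box p at some successor in {a, d, f, g}.
    Box p holds at f, so Dia Box p is true at e.
      At f: Box p requires p at every successor {e}.
        At e: p is true.
      So Box p is true at f.
Satisfying worlds: {e, g}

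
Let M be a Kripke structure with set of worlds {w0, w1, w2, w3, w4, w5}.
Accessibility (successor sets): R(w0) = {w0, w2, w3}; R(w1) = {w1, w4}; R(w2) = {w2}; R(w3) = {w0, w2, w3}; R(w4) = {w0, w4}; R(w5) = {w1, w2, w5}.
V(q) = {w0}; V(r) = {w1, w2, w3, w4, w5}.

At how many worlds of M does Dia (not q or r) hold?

Let φ = Dia (not q or r). Evaluate φ at each world:
  w0 (successors {w0, w2, w3}): φ is true.
  w1 (successors {w1, w4}): φ is true.
  w2 (successors {w2}): φ is true.
  w3 (successors {w0, w2, w3}): φ is true.
  w4 (successors {w0, w4}): φ is true.
  w5 (successors {w1, w2, w5}): φ is true.
For instance, at w5:
  At w5: Dia (not q or r) requires not q or r at some successor in {w1, w2, w5}.
    not q or r holds at w1, so Dia (not q or r) is true at w5.
Satisfying worlds: {w0, w1, w2, w3, w4, w5}

6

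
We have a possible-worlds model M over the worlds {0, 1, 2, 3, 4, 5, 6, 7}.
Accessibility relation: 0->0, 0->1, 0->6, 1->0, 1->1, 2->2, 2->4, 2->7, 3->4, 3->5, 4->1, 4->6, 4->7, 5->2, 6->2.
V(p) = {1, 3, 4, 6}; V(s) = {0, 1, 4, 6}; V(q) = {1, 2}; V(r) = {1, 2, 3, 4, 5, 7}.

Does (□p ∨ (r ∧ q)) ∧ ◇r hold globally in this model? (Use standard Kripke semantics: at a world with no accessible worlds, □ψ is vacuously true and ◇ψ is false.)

No

Recall that □ψ holds at a world iff ψ holds at every accessible world, and ◇ψ holds iff ψ holds at some accessible world.
Let φ = (□p ∨ (r ∧ q)) ∧ ◇r. Evaluate φ at each world:
  0 (successors {0, 1, 6}): φ is false.
  1 (successors {0, 1}): φ is true.
  2 (successors {2, 4, 7}): φ is true.
  3 (successors {4, 5}): φ is false.
  4 (successors {1, 6, 7}): φ is false.
  5 (successors {2}): φ is false.
  6 (successors {2}): φ is false.
  7 (successors ∅): φ is false.
Detail at 0 (counterexample):
  At 0: □p ∨ (r ∧ q) is false, ◇r is true, so (□p ∨ (r ∧ q)) ∧ ◇r is false.
    At 0: □p is false, r ∧ q is false, so □p ∨ (r ∧ q) is false.
      At 0: □p requires p at every successor {0, 1, 6}.
        p fails at 0, so □p is false at 0.
    At 0: ◇r requires r at some successor in {0, 1, 6}.
      r holds at 1, so ◇r is true at 0.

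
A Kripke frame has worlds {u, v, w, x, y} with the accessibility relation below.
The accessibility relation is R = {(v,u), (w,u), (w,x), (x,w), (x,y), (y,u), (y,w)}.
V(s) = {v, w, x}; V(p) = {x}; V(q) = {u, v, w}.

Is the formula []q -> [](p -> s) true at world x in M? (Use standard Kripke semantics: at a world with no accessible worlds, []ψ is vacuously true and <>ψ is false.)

Recall that []ψ holds at a world iff ψ holds at every accessible world, and <>ψ holds iff ψ holds at some accessible world.
At x: []q is false, [](p -> s) is true, so []q -> [](p -> s) is true.
  At x: []q requires q at every successor {w, y}.
    q fails at y, so []q is false at x.
  At x: [](p -> s) requires p -> s at every successor {w, y}.
    At w: p -> s is true.
    At y: p -> s is true.
  So [](p -> s) is true at x.

Yes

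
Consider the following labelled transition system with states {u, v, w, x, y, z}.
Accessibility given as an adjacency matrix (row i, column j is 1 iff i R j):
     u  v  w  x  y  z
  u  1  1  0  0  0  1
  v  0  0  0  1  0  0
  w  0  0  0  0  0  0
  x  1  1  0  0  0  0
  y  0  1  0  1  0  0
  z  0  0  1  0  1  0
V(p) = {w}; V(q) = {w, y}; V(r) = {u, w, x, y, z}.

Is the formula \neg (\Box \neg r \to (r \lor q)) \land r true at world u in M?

At u: \neg (\Box \neg r \to (r \lor q)) is false, r is true, so \neg (\Box \neg r \to (r \lor q)) \land r is false.
  At u: \Box \neg r \to (r \lor q) is true, so \neg (\Box \neg r \to (r \lor q)) is false.
    At u: \Box \neg r is false, r \lor q is true, so \Box \neg r \to (r \lor q) is true.
      At u: \Box \neg r requires \neg r at every successor {u, v, z}.
        \neg r fails at u, so \Box \neg r is false at u.

No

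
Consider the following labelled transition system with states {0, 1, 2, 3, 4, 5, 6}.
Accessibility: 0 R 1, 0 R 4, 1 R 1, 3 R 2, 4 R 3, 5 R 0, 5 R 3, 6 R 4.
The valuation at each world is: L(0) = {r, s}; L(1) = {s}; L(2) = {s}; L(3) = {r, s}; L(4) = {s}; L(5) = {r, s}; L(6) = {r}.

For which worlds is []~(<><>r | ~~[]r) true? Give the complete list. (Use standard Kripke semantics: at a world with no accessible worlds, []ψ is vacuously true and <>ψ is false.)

Recall that []ψ holds at a world iff ψ holds at every accessible world, and <>ψ holds iff ψ holds at some accessible world.
Let φ = []~(<><>r | ~~[]r). Evaluate φ at each world:
  0 (successors {1, 4}): φ is false.
  1 (successors {1}): φ is true.
  2 (successors ∅): φ is true.
  3 (successors {2}): φ is false.
  4 (successors {3}): φ is true.
  5 (successors {0, 3}): φ is false.
  6 (successors {4}): φ is false.
For instance, at 3:
  At 3: []~(<><>r | ~~[]r) requires ~(<><>r | ~~[]r) at every successor {2}.
    ~(<><>r | ~~[]r) fails at 2, so []~(<><>r | ~~[]r) is false at 3.
      At 2: <><>r | ~~[]r is true, so ~(<><>r | ~~[]r) is false.
Satisfying worlds: {1, 2, 4}

1, 2, 4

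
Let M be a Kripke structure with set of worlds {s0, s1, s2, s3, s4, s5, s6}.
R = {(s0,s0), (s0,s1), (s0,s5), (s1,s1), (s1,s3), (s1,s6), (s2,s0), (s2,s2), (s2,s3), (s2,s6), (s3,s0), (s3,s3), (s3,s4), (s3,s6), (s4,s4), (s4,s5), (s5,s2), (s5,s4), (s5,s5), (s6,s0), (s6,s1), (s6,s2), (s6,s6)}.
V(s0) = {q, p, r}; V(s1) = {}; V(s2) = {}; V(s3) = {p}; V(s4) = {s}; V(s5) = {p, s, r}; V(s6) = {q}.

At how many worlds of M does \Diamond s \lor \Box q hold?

Recall that \Box ψ holds at a world iff ψ holds at every accessible world, and \Diamond ψ holds iff ψ holds at some accessible world.
Let φ = \Diamond s \lor \Box q. Evaluate φ at each world:
  s0 (successors {s0, s1, s5}): φ is true.
  s1 (successors {s1, s3, s6}): φ is false.
  s2 (successors {s0, s2, s3, s6}): φ is false.
  s3 (successors {s0, s3, s4, s6}): φ is true.
  s4 (successors {s4, s5}): φ is true.
  s5 (successors {s2, s4, s5}): φ is true.
  s6 (successors {s0, s1, s2, s6}): φ is false.
For instance, at s5:
  At s5: \Diamond s is true, \Box q is false, so \Diamond s \lor \Box q is true.
    At s5: \Diamond s requires s at some successor in {s2, s4, s5}.
      s holds at s4, so \Diamond s is true at s5.
    At s5: \Box q requires q at every successor {s2, s4, s5}.
      q fails at s2, so \Box q is false at s5.
Satisfying worlds: {s0, s3, s4, s5}

4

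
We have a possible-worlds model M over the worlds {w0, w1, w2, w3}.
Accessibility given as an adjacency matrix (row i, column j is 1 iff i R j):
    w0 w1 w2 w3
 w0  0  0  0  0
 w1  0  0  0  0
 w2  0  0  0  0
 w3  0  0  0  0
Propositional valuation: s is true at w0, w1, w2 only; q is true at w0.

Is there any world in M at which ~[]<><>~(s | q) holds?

No

Let φ = ~[]<><>~(s | q). Evaluate φ at each world:
  w0 (successors ∅): φ is false.
  w1 (successors ∅): φ is false.
  w2 (successors ∅): φ is false.
  w3 (successors ∅): φ is false.
For instance, at w3:
  At w3: []<><>~(s | q) is true, so ~[]<><>~(s | q) is false.
    At w3: no accessible worlds, so []<><>~(s | q) holds vacuously.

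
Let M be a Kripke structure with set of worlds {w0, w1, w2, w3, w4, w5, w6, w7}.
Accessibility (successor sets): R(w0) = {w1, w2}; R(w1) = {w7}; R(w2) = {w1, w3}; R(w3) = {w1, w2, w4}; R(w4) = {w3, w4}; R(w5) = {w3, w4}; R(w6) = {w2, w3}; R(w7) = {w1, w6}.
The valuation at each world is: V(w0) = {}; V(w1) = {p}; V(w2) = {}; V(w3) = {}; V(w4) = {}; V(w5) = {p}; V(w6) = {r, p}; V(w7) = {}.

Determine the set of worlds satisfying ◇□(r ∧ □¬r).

none

Let φ = ◇□(r ∧ □¬r). Evaluate φ at each world:
  w0 (successors {w1, w2}): φ is false.
  w1 (successors {w7}): φ is false.
  w2 (successors {w1, w3}): φ is false.
  w3 (successors {w1, w2, w4}): φ is false.
  w4 (successors {w3, w4}): φ is false.
  w5 (successors {w3, w4}): φ is false.
  w6 (successors {w2, w3}): φ is false.
  w7 (successors {w1, w6}): φ is false.
For instance, at w7:
  At w7: ◇□(r ∧ □¬r) requires □(r ∧ □¬r) at some successor in {w1, w6}.
    At w1: □(r ∧ □¬r) is false.
    At w6: □(r ∧ □¬r) is false.
  So ◇□(r ∧ □¬r) is false at w7.
Satisfying worlds: none.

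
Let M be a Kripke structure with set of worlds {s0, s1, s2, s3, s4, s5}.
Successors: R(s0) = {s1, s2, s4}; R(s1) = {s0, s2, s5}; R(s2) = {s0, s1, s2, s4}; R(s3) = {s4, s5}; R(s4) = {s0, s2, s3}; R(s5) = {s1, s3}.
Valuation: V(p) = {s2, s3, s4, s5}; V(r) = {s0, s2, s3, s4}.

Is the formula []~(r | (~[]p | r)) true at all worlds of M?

No

Let φ = []~(r | (~[]p | r)). Evaluate φ at each world:
  s0 (successors {s1, s2, s4}): φ is false.
  s1 (successors {s0, s2, s5}): φ is false.
  s2 (successors {s0, s1, s2, s4}): φ is false.
  s3 (successors {s4, s5}): φ is false.
  s4 (successors {s0, s2, s3}): φ is false.
  s5 (successors {s1, s3}): φ is false.
Detail at s0 (counterexample):
  At s0: []~(r | (~[]p | r)) requires ~(r | (~[]p | r)) at every successor {s1, s2, s4}.
    ~(r | (~[]p | r)) fails at s1, so []~(r | (~[]p | r)) is false at s0.
      At s1: r | (~[]p | r) is true, so ~(r | (~[]p | r)) is false.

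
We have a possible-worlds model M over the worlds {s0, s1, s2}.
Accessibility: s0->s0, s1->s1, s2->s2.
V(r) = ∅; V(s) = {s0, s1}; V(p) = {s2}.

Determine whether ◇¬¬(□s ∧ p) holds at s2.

At s2: ◇¬¬(□s ∧ p) requires ¬¬(□s ∧ p) at some successor in {s2}.
  At s2: ¬¬(□s ∧ p) is false.
So ◇¬¬(□s ∧ p) is false at s2.

No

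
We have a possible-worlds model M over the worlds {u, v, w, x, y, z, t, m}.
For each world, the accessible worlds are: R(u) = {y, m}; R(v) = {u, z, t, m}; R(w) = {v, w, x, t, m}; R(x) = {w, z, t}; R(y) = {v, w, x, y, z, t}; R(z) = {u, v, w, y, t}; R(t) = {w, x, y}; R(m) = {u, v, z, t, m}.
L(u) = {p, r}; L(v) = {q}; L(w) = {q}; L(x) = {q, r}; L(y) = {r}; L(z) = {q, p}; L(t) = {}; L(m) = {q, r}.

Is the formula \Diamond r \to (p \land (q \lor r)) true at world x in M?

Recall that \Diamond ψ holds at a world iff ψ holds at some accessible world.
At x: \Diamond r is false, p \land (q \lor r) is false, so \Diamond r \to (p \land (q \lor r)) is true.
  At x: \Diamond r requires r at some successor in {w, z, t}.
    At w: r is false.
    At z: r is false.
    At t: r is false.
  So \Diamond r is false at x.

Yes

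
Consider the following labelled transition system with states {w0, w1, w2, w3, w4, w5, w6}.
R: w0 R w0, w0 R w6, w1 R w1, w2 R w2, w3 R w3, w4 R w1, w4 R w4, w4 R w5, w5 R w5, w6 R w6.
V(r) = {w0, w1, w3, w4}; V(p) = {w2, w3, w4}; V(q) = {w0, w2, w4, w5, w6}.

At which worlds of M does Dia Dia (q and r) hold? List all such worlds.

w0, w4

Recall that Dia ψ holds at a world iff ψ holds at some accessible world.
Let φ = Dia Dia (q and r). Evaluate φ at each world:
  w0 (successors {w0, w6}): φ is true.
  w1 (successors {w1}): φ is false.
  w2 (successors {w2}): φ is false.
  w3 (successors {w3}): φ is false.
  w4 (successors {w1, w4, w5}): φ is true.
  w5 (successors {w5}): φ is false.
  w6 (successors {w6}): φ is false.
For instance, at w4:
  At w4: Dia Dia (q and r) requires Dia (q and r) at some successor in {w1, w4, w5}.
    Dia (q and r) holds at w4, so Dia Dia (q and r) is true at w4.
      At w4: Dia (q and r) requires q and r at some successor in {w1, w4, w5}.
        q and r holds at w4, so Dia (q and r) is true at w4.
Satisfying worlds: {w0, w4}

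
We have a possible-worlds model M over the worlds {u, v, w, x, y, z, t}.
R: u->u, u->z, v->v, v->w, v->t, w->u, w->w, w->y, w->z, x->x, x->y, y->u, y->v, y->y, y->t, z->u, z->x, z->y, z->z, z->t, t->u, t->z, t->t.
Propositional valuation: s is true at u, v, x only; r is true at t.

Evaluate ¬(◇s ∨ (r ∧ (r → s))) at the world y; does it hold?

No

At y: ◇s ∨ (r ∧ (r → s)) is true, so ¬(◇s ∨ (r ∧ (r → s))) is false.
  At y: ◇s is true, r ∧ (r → s) is false, so ◇s ∨ (r ∧ (r → s)) is true.
    At y: ◇s requires s at some successor in {u, v, y, t}.
      s holds at u, so ◇s is true at y.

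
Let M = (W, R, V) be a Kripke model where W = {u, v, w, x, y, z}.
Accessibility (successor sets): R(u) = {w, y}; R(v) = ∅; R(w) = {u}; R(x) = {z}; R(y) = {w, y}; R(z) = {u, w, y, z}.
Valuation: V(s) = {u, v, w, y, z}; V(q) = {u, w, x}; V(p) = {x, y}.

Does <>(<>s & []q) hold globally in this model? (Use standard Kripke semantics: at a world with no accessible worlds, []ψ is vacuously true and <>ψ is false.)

Recall that []ψ holds at a world iff ψ holds at every accessible world, and <>ψ holds iff ψ holds at some accessible world.
Let φ = <>(<>s & []q). Evaluate φ at each world:
  u (successors {w, y}): φ is true.
  v (successors ∅): φ is false.
  w (successors {u}): φ is false.
  x (successors {z}): φ is false.
  y (successors {w, y}): φ is true.
  z (successors {u, w, y, z}): φ is true.
Detail at v (counterexample):
  At v: no accessible worlds, so <>(<>s & []q) is false.

No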